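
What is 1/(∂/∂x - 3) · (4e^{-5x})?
- \frac{e^{- 5 x}}{2}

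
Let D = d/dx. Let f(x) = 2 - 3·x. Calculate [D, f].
-3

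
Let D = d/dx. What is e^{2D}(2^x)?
2^{x + 2}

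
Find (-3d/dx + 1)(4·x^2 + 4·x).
4 x^{2} - 20 x - 12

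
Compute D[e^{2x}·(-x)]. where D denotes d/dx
\left(- 2 x - 1\right) e^{2 x}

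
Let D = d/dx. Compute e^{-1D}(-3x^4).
- 3 x^{4} + 12 x^{3} - 18 x^{2} + 12 x - 3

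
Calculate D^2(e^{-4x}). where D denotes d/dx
16 e^{- 4 x}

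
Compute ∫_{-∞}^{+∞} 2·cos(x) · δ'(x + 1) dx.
- 2 \sin{\left(1 \right)}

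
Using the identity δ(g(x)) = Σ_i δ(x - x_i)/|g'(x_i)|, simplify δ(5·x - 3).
\frac{\delta(x - 3/5)}{5}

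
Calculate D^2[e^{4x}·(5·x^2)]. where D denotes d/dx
\left(80 x^{2} + 80 x + 10\right) e^{4 x}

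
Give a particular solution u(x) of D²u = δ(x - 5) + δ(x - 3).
\frac{|x - 5|}{2} + \frac{|x - 3|}{2}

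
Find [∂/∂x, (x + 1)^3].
3 \left(x + 1\right)^{2}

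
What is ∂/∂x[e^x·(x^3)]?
x^{2} \left(x + 3\right) e^{x}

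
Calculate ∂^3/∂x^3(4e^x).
4 e^{x}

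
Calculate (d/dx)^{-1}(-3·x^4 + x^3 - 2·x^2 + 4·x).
- \frac{3 x^{5}}{5} + \frac{x^{4}}{4} - \frac{2 x^{3}}{3} + 2 x^{2}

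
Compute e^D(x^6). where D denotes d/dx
x^{6} + 6 x^{5} + 15 x^{4} + 20 x^{3} + 15 x^{2} + 6 x + 1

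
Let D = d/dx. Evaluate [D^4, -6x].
-24D^{3}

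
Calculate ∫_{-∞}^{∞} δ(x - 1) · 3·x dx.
3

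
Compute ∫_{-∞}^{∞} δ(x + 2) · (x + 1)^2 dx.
1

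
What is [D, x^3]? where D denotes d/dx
3 x^{2}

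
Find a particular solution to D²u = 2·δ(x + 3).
|x + 3|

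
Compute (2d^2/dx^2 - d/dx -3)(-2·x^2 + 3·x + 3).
6 x^{2} - 5 x - 20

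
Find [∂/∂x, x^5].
5 x^{4}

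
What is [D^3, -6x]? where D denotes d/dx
-18D^{2}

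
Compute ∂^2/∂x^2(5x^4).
60 x^{2}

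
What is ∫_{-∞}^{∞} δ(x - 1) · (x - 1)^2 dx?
0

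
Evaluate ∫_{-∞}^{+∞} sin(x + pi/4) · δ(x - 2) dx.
\sin{\left(\frac{\pi}{4} + 2 \right)}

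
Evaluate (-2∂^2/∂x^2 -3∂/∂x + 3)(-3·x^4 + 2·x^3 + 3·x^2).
- 9 x^{4} + 42 x^{3} + 63 x^{2} - 42 x - 12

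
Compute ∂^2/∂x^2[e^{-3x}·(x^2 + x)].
\left(9 x^{2} - 3 x - 4\right) e^{- 3 x}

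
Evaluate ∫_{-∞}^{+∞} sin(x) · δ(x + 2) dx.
- \sin{\left(2 \right)}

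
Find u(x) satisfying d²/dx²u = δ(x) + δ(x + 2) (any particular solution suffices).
\frac{|x|}{2} + \frac{|x + 2|}{2}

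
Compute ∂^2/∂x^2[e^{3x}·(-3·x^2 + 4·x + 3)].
\left(45 - 27 x^{2}\right) e^{3 x}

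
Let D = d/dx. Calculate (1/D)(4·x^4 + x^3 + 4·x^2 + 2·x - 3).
\frac{4 x^{5}}{5} + \frac{x^{4}}{4} + \frac{4 x^{3}}{3} + x^{2} - 3 x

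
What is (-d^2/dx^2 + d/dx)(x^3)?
3 x \left(x - 2\right)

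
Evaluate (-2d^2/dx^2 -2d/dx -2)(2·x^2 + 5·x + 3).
- 4 x^{2} - 18 x - 24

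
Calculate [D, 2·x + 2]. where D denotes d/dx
2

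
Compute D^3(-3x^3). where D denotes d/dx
-18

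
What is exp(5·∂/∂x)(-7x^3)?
- 7 x^{3} - 105 x^{2} - 525 x - 875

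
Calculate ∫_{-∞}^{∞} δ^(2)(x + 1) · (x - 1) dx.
0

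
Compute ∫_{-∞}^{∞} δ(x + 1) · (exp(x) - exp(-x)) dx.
- 2 \sinh{\left(1 \right)}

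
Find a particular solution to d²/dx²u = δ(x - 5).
\frac{|x - 5|}{2}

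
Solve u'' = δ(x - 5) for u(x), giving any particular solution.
\frac{|x - 5|}{2}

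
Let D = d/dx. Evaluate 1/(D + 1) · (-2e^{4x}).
- \frac{2 e^{4 x}}{5}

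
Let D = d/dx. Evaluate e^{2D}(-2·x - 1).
- 2 x - 5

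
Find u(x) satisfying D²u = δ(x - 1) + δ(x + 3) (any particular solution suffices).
\frac{|x - 1|}{2} + \frac{|x + 3|}{2}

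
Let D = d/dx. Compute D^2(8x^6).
240 x^{4}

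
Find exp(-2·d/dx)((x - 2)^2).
x^{2} - 8 x + 16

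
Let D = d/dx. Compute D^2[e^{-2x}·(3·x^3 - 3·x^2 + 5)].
2 \left(6 x^{3} - 24 x^{2} + 21 x + 7\right) e^{- 2 x}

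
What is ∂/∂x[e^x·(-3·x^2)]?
3 x \left(- x - 2\right) e^{x}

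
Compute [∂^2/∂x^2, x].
2\frac{d}{dx}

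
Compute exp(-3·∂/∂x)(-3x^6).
- 3 x^{6} + 54 x^{5} - 405 x^{4} + 1620 x^{3} - 3645 x^{2} + 4374 x - 2187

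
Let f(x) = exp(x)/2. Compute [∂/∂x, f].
\frac{e^{x}}{2}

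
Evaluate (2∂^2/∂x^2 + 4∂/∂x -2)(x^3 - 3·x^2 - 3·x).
- 2 x^{3} + 18 x^{2} - 6 x - 24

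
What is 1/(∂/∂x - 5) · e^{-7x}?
- \frac{e^{- 7 x}}{12}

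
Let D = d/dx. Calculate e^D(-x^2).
- x^{2} - 2 x - 1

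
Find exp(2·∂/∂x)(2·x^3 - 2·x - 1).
2 x^{3} + 12 x^{2} + 22 x + 11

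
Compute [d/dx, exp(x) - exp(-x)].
2 \cosh{\left(x \right)}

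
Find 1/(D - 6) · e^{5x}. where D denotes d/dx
- e^{5 x}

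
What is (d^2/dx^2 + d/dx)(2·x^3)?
6 x \left(x + 2\right)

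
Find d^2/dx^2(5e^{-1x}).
5 e^{- x}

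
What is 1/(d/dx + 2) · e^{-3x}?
- e^{- 3 x}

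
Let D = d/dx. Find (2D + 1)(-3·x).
- 3 x - 6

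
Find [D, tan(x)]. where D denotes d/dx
\frac{1}{\cos^{2}{\left(x \right)}}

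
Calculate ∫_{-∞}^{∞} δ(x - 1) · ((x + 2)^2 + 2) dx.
11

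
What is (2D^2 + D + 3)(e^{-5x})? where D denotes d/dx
48 e^{- 5 x}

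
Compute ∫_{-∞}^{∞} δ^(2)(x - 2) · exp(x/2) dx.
\frac{e}{4}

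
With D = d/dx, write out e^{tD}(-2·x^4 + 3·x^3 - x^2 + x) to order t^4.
- 2 t^{4} - t^{3} \left(8 x - 3\right) - t^{2} \left(12 x^{2} - 9 x + 1\right) - t \left(8 x^{3} - 9 x^{2} + 2 x - 1\right) - 2 x^{4} + 3 x^{3} - x^{2} + x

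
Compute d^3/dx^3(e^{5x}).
125 e^{5 x}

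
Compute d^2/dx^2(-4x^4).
- 48 x^{2}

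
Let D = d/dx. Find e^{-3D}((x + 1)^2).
x^{2} - 4 x + 4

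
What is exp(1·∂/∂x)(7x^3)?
7 x^{3} + 21 x^{2} + 21 x + 7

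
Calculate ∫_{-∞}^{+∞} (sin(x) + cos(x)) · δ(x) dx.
1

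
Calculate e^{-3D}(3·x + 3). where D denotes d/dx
3 x - 6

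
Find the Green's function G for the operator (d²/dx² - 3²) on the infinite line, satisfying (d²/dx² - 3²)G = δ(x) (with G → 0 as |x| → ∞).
-\frac{e^{-3|x|}}{6}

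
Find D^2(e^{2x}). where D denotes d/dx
4 e^{2 x}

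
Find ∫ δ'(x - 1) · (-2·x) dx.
2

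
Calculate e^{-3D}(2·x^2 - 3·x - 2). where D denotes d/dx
2 x^{2} - 15 x + 25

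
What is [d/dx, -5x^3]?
- 15 x^{2}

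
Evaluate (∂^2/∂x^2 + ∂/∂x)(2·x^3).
6 x \left(x + 2\right)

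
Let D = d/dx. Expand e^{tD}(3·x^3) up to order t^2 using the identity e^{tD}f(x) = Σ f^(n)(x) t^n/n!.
3 x \left(3 t^{2} + 3 t x + x^{2}\right)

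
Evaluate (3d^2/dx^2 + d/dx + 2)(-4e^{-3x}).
- 104 e^{- 3 x}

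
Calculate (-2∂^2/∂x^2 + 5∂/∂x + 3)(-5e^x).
- 30 e^{x}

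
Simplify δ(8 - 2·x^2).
\frac{\delta(x - 2) + \delta(x + 2)}{8}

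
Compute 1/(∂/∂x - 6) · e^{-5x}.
- \frac{e^{- 5 x}}{11}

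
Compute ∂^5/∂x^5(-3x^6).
- 2160 x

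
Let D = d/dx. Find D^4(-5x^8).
- 8400 x^{4}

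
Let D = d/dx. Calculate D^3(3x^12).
3960 x^{9}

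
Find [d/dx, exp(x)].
e^{x}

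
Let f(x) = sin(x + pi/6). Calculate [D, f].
\cos{\left(x + \frac{\pi}{6} \right)}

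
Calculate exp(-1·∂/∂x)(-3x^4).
- 3 x^{4} + 12 x^{3} - 18 x^{2} + 12 x - 3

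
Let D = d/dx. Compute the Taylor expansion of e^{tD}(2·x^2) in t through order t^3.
2 t^{2} + 4 t x + 2 x^{2}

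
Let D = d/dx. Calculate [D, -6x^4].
- 24 x^{3}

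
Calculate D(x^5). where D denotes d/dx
5 x^{4}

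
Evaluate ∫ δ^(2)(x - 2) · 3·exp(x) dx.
3 e^{2}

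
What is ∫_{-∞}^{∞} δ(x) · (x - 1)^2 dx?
1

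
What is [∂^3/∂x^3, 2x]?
6\frac{d^{2}}{dx^{2}}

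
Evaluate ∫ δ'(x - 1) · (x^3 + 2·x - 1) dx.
-5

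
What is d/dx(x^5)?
5 x^{4}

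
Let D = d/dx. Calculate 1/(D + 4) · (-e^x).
- \frac{e^{x}}{5}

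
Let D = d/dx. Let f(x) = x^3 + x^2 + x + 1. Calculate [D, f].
3 x^{2} + 2 x + 1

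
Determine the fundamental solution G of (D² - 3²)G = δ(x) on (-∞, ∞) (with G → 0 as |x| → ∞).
-\frac{e^{-3|x|}}{6}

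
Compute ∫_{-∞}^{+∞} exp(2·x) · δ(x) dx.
1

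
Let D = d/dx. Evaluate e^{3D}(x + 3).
x + 6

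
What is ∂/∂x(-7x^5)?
- 35 x^{4}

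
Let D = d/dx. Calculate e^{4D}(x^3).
x^{3} + 12 x^{2} + 48 x + 64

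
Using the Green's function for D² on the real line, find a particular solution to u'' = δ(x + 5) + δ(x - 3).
\frac{|x + 5|}{2} + \frac{|x - 3|}{2}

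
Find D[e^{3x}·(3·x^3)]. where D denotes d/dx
9 x^{2} \left(x + 1\right) e^{3 x}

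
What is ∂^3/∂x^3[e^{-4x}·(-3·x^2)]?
24 \left(8 x^{2} - 12 x + 3\right) e^{- 4 x}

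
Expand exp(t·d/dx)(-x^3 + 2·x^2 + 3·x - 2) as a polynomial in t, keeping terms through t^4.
- t^{3} + t^{2} \left(2 - 3 x\right) + t \left(- 3 x^{2} + 4 x + 3\right) - x^{3} + 2 x^{2} + 3 x - 2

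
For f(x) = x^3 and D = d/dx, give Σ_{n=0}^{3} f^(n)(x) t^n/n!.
t^{3} + 3 t^{2} x + 3 t x^{2} + x^{3}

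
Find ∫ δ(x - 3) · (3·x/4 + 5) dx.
\frac{29}{4}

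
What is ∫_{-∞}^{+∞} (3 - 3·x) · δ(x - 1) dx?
0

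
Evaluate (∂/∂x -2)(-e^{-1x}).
3 e^{- x}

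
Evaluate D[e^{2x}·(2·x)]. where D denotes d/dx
\left(4 x + 2\right) e^{2 x}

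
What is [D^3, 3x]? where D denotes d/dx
9D^{2}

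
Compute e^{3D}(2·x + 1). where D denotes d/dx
2 x + 7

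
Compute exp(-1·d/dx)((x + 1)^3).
x^{3}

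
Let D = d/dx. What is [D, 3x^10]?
30 x^{9}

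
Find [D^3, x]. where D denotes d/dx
3D^{2}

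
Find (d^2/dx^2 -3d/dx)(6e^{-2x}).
60 e^{- 2 x}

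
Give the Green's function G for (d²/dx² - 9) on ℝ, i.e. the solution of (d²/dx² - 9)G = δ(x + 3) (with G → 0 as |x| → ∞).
-\frac{e^{-3|x + 3|}}{6}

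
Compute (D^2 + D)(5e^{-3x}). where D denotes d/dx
30 e^{- 3 x}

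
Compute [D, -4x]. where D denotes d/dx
-4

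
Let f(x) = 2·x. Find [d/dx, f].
2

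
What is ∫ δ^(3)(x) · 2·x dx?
0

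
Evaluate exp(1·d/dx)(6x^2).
6 x^{2} + 12 x + 6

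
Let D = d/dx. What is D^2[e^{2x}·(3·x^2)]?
\left(12 x^{2} + 24 x + 6\right) e^{2 x}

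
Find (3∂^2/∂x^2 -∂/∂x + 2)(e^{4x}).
46 e^{4 x}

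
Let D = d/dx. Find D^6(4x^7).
20160 x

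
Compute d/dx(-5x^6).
- 30 x^{5}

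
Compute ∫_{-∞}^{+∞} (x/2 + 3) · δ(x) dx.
3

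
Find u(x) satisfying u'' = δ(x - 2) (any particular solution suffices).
\frac{|x - 2|}{2}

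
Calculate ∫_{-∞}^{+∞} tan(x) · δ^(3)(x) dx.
-2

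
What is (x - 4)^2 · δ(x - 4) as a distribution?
0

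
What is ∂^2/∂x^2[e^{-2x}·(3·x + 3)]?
12 x e^{- 2 x}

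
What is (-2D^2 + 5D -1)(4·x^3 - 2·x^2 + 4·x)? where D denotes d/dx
- 4 x^{3} + 62 x^{2} - 72 x + 28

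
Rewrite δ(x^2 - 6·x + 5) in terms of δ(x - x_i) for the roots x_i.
\frac{\delta(x - 1) + \delta(x - 5)}{4}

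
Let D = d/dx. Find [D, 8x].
8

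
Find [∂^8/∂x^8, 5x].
40\frac{d^{7}}{dx^{7}}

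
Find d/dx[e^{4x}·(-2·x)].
\left(- 8 x - 2\right) e^{4 x}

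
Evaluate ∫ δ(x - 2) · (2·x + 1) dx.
5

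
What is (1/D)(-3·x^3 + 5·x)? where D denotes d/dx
- \frac{3 x^{4}}{4} + \frac{5 x^{2}}{2}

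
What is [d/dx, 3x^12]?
36 x^{11}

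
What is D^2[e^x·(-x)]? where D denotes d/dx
\left(- x - 2\right) e^{x}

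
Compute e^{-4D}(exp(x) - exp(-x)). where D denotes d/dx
- e^{4 - x} + e^{x - 4}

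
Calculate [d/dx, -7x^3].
- 21 x^{2}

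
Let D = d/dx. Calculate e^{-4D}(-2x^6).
- 2 x^{6} + 48 x^{5} - 480 x^{4} + 2560 x^{3} - 7680 x^{2} + 12288 x - 8192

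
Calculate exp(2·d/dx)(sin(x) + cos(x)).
\sqrt{2} \sin{\left(x + \frac{\pi}{4} + 2 \right)}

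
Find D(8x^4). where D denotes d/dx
32 x^{3}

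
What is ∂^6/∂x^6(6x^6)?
4320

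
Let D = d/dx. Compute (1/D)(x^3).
\frac{x^{4}}{4}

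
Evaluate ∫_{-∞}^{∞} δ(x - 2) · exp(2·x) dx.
e^{4}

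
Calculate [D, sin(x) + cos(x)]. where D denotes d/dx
- \sin{\left(x \right)} + \cos{\left(x \right)}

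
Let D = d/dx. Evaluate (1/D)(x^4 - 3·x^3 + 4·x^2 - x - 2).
\frac{x^{5}}{5} - \frac{3 x^{4}}{4} + \frac{4 x^{3}}{3} - \frac{x^{2}}{2} - 2 x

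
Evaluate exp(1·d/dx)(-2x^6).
- 2 x^{6} - 12 x^{5} - 30 x^{4} - 40 x^{3} - 30 x^{2} - 12 x - 2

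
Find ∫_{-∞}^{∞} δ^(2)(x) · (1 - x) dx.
0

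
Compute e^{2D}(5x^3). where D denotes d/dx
5 x^{3} + 30 x^{2} + 60 x + 40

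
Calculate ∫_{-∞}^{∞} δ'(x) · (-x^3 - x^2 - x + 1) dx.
1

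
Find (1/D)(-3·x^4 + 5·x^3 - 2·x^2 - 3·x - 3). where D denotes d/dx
- \frac{3 x^{5}}{5} + \frac{5 x^{4}}{4} - \frac{2 x^{3}}{3} - \frac{3 x^{2}}{2} - 3 x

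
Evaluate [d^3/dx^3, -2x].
-6\frac{d^{2}}{dx^{2}}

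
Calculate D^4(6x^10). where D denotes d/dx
30240 x^{6}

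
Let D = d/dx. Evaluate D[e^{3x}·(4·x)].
\left(12 x + 4\right) e^{3 x}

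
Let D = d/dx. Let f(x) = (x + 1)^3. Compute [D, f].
3 \left(x + 1\right)^{2}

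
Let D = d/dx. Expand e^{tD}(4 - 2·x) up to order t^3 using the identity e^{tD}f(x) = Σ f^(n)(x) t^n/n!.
- 2 t - 2 x + 4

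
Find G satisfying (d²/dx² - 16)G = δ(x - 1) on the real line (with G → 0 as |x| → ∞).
-\frac{e^{-4|x - 1|}}{8}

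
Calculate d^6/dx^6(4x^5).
0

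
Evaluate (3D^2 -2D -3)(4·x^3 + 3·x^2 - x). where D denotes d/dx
- 12 x^{3} - 33 x^{2} + 63 x + 20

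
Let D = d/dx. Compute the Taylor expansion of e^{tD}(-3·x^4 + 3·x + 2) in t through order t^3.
- 12 t^{3} x - 18 t^{2} x^{2} - 3 t \left(4 x^{3} - 1\right) - 3 x^{4} + 3 x + 2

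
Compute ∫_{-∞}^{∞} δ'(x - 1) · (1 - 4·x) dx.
4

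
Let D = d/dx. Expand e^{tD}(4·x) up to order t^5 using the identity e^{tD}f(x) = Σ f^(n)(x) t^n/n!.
4 t + 4 x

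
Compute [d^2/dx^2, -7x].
-14\frac{d}{dx}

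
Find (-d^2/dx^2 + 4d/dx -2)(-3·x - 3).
6 x - 6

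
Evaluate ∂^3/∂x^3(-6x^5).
- 360 x^{2}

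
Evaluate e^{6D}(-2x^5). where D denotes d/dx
- 2 x^{5} - 60 x^{4} - 720 x^{3} - 4320 x^{2} - 12960 x - 15552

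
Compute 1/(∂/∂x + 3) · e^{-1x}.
\frac{e^{- x}}{2}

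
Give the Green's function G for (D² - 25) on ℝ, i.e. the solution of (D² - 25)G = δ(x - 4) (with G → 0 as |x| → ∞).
-\frac{e^{-5|x - 4|}}{10}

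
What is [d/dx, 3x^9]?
27 x^{8}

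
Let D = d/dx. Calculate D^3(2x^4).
48 x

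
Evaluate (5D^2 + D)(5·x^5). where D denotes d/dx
25 x^{3} \left(x + 20\right)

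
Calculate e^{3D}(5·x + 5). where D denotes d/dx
5 x + 20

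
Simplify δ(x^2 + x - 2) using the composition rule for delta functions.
\frac{\delta(x + 2) + \delta(x - 1)}{3}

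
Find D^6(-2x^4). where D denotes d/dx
0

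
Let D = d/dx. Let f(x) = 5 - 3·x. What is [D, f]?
-3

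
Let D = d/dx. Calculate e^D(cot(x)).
\cot{\left(x + 1 \right)}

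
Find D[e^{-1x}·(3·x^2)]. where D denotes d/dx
3 x \left(2 - x\right) e^{- x}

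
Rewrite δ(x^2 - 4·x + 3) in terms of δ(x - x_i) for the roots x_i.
\frac{\delta(x - 1) + \delta(x - 3)}{2}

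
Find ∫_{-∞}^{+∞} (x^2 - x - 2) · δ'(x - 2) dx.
-3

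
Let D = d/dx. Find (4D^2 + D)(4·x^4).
16 x^{2} \left(x + 12\right)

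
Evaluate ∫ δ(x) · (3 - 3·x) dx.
3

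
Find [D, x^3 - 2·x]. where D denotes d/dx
3 x^{2} - 2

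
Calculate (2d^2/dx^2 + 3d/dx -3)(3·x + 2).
3 - 9 x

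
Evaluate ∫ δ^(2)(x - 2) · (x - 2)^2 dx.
2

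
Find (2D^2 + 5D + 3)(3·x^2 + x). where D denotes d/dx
9 x^{2} + 33 x + 17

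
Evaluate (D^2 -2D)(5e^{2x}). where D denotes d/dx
0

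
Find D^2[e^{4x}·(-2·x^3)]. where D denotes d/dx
- 4 x \left(8 x^{2} + 12 x + 3\right) e^{4 x}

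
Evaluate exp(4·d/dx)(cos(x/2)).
\cos{\left(\frac{x}{2} + 2 \right)}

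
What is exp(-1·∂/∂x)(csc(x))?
\csc{\left(x - 1 \right)}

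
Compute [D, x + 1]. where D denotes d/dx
1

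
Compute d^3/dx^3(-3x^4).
- 72 x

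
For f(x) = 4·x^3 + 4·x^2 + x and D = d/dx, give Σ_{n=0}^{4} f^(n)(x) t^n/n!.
4 t^{3} + t^{2} \left(12 x + 4\right) + t \left(12 x^{2} + 8 x + 1\right) + 4 x^{3} + 4 x^{2} + x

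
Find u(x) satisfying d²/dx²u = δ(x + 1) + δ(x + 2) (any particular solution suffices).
\frac{|x + 1|}{2} + \frac{|x + 2|}{2}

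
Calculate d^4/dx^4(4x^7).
3360 x^{3}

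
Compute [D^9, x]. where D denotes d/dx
9D^{8}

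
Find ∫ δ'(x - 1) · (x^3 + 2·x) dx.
-5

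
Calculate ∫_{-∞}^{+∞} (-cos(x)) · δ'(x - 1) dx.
- \sin{\left(1 \right)}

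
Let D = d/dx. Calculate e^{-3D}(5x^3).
5 x^{3} - 45 x^{2} + 135 x - 135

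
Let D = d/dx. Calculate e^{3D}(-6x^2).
- 6 x^{2} - 36 x - 54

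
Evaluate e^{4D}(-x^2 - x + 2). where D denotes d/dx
- x^{2} - 9 x - 18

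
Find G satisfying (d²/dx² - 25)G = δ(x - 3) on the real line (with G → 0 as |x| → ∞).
-\frac{e^{-5|x - 3|}}{10}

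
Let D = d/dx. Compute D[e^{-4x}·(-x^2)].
2 x \left(2 x - 1\right) e^{- 4 x}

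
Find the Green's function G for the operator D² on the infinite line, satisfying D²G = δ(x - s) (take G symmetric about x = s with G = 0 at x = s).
\frac{|x - s|}{2}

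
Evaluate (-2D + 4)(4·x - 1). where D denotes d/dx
16 x - 12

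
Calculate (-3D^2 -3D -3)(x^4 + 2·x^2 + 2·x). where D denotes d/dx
- 3 x^{4} - 12 x^{3} - 42 x^{2} - 18 x - 18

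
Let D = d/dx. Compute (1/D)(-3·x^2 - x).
- x^{3} - \frac{x^{2}}{2}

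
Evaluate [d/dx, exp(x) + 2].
e^{x}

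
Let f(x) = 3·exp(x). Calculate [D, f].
3 e^{x}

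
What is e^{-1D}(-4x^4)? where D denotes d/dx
- 4 x^{4} + 16 x^{3} - 24 x^{2} + 16 x - 4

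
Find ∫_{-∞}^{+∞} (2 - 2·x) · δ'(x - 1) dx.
2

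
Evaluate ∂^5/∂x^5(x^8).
6720 x^{3}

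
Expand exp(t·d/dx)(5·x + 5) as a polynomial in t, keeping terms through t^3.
5 t + 5 x + 5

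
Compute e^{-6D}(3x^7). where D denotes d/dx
3 x^{7} - 126 x^{6} + 2268 x^{5} - 22680 x^{4} + 136080 x^{3} - 489888 x^{2} + 979776 x - 839808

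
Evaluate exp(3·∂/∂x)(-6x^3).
- 6 x^{3} - 54 x^{2} - 162 x - 162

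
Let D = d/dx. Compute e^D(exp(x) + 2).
e^{x + 1} + 2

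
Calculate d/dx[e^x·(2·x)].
2 \left(x + 1\right) e^{x}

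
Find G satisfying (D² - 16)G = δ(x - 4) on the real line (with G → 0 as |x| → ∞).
-\frac{e^{-4|x - 4|}}{8}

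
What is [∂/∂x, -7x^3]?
- 21 x^{2}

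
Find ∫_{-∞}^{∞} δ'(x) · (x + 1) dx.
-1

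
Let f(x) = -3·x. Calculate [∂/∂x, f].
-3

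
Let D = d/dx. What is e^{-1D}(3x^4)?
3 x^{4} - 12 x^{3} + 18 x^{2} - 12 x + 3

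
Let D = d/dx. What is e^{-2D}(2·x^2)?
2 x^{2} - 8 x + 8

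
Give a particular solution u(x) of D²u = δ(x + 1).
\frac{|x + 1|}{2}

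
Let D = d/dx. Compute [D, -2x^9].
- 18 x^{8}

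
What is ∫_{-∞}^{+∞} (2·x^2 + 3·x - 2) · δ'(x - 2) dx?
-11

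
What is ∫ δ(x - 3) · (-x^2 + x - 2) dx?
-8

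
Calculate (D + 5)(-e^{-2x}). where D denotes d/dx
- 3 e^{- 2 x}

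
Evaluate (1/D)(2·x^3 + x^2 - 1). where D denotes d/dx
\frac{x^{4}}{2} + \frac{x^{3}}{3} - x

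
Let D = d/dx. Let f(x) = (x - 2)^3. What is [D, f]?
3 \left(x - 2\right)^{2}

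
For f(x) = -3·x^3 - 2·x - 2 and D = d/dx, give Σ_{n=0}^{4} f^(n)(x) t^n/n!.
- 3 t^{3} - 9 t^{2} x - t \left(9 x^{2} + 2\right) - 3 x^{3} - 2 x - 2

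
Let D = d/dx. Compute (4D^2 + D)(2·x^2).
4 x + 16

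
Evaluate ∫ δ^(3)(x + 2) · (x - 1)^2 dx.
0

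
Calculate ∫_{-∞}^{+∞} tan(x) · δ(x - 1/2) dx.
\tan{\left(\frac{1}{2} \right)}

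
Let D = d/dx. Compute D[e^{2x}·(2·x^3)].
x^{2} \left(4 x + 6\right) e^{2 x}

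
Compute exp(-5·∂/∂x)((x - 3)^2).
x^{2} - 16 x + 64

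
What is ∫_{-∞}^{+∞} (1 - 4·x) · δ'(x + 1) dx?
4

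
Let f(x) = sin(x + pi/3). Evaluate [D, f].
\cos{\left(x + \frac{\pi}{3} \right)}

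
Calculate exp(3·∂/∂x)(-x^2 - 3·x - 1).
- x^{2} - 9 x - 19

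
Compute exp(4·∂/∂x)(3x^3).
3 x^{3} + 36 x^{2} + 144 x + 192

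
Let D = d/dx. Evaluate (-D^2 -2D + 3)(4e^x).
0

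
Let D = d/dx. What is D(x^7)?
7 x^{6}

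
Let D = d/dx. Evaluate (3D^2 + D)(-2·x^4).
8 x^{2} \left(- x - 9\right)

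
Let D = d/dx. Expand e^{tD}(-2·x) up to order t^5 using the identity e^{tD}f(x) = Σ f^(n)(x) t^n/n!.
- 2 t - 2 x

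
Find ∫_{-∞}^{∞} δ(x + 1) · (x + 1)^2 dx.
0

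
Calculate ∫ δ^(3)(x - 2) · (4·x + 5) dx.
0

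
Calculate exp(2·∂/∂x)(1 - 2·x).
- 2 x - 3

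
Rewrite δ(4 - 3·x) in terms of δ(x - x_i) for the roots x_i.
\frac{\delta(x - 4/3)}{3}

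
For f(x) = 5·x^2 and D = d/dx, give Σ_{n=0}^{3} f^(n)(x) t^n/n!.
5 t^{2} + 10 t x + 5 x^{2}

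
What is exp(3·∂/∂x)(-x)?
- x - 3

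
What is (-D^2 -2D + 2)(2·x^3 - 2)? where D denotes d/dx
4 x^{3} - 12 x^{2} - 12 x - 4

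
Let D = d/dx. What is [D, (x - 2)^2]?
2 x - 4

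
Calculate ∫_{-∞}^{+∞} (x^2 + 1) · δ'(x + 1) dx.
2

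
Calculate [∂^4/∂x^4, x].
4\frac{d^{3}}{dx^{3}}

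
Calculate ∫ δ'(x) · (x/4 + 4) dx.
- \frac{1}{4}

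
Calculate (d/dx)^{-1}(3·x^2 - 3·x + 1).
x^{3} - \frac{3 x^{2}}{2} + x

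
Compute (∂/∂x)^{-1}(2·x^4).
\frac{2 x^{5}}{5}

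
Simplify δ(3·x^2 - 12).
\frac{\delta(x - 2) + \delta(x + 2)}{12}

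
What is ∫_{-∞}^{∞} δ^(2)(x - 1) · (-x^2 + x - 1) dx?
-2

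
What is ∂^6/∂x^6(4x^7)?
20160 x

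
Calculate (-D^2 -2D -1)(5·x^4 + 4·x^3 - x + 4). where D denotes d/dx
- 5 x^{4} - 44 x^{3} - 84 x^{2} - 23 x - 2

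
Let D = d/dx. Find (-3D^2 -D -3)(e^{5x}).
- 83 e^{5 x}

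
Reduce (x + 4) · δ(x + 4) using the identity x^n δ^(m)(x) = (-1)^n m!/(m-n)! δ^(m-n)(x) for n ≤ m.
0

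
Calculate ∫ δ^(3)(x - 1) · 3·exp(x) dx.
- 3 e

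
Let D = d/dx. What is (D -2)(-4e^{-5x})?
28 e^{- 5 x}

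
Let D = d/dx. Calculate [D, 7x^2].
14 x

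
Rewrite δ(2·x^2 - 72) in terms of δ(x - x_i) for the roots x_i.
\frac{\delta(x - 6) + \delta(x + 6)}{24}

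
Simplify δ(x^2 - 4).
\frac{\delta(x - 2) + \delta(x + 2)}{4}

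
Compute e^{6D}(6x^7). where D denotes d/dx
6 x^{7} + 252 x^{6} + 4536 x^{5} + 45360 x^{4} + 272160 x^{3} + 979776 x^{2} + 1959552 x + 1679616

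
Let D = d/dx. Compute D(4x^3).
12 x^{2}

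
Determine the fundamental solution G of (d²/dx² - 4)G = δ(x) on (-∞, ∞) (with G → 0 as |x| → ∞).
-\frac{e^{-2|x|}}{4}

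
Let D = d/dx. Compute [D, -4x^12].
- 48 x^{11}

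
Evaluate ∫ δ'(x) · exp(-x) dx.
1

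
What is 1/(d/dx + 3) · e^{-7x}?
- \frac{e^{- 7 x}}{4}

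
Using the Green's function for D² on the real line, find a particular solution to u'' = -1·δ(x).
-\frac{|x|}{2}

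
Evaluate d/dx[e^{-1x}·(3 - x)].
\left(x - 4\right) e^{- x}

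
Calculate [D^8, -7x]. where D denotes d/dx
-56D^{7}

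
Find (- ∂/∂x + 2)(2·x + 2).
4 x + 2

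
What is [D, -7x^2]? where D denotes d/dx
- 14 x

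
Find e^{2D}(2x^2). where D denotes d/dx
2 x^{2} + 8 x + 8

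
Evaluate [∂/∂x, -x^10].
- 10 x^{9}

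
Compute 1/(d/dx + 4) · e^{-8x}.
- \frac{e^{- 8 x}}{4}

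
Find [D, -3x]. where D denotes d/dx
-3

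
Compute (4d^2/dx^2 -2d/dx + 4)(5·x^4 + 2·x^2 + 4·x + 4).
20 x^{4} - 40 x^{3} + 248 x^{2} + 8 x + 24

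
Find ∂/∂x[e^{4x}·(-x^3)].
x^{2} \left(- 4 x - 3\right) e^{4 x}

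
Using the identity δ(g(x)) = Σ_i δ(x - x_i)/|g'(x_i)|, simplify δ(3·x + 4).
\frac{\delta(x + 4/3)}{3}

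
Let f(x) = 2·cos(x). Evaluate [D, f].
- 2 \sin{\left(x \right)}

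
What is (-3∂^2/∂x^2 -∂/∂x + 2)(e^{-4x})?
- 42 e^{- 4 x}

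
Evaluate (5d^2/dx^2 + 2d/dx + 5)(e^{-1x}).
8 e^{- x}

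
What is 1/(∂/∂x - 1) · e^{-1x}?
- \frac{e^{- x}}{2}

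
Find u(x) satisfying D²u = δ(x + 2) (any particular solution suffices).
\frac{|x + 2|}{2}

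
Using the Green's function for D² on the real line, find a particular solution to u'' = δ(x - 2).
\frac{|x - 2|}{2}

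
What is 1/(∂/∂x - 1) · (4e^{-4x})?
- \frac{4 e^{- 4 x}}{5}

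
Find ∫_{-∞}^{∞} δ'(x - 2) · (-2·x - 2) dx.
2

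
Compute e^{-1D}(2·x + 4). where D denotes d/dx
2 x + 2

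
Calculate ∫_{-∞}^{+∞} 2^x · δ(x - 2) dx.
4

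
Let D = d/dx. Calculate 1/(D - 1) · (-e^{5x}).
- \frac{e^{5 x}}{4}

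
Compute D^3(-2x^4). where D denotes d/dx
- 48 x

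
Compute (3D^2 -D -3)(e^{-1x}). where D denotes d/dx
e^{- x}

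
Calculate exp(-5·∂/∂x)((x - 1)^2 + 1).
x^{2} - 12 x + 37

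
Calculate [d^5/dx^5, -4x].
-20\frac{d^{4}}{dx^{4}}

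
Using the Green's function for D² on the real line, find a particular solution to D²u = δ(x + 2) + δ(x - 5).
\frac{|x + 2|}{2} + \frac{|x - 5|}{2}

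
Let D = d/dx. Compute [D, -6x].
-6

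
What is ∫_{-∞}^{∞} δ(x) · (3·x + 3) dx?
3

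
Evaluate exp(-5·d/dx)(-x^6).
- x^{6} + 30 x^{5} - 375 x^{4} + 2500 x^{3} - 9375 x^{2} + 18750 x - 15625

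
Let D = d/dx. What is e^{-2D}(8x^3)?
8 x^{3} - 48 x^{2} + 96 x - 64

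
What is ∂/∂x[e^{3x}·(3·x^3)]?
9 x^{2} \left(x + 1\right) e^{3 x}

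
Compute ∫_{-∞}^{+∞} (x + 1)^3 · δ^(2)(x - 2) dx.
18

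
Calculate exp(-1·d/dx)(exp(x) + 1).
e^{x - 1} + 1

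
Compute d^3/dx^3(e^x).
e^{x}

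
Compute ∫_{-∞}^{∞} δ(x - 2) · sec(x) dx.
\sec{\left(2 \right)}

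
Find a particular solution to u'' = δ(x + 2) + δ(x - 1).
\frac{|x + 2|}{2} + \frac{|x - 1|}{2}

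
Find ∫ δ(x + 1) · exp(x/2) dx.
e^{- \frac{1}{2}}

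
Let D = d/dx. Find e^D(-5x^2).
- 5 x^{2} - 10 x - 5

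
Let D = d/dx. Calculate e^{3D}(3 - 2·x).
- 2 x - 3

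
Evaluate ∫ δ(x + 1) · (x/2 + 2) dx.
\frac{3}{2}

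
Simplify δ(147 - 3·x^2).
\frac{\delta(x - 7) + \delta(x + 7)}{42}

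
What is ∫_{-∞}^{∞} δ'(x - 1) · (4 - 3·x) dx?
3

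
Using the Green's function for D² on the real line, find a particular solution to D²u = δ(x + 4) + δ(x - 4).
\frac{|x + 4|}{2} + \frac{|x - 4|}{2}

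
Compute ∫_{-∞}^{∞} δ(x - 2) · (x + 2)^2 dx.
16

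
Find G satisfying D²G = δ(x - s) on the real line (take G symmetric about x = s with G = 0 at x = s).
\frac{|x - s|}{2}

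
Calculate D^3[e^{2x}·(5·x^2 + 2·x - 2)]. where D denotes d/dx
\left(40 x^{2} + 136 x + 68\right) e^{2 x}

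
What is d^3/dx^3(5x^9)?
2520 x^{6}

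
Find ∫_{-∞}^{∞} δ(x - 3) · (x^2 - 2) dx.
7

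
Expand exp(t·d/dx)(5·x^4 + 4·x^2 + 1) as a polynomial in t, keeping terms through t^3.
20 t^{3} x + t^{2} \left(30 x^{2} + 4\right) + 4 t x \left(5 x^{2} + 2\right) + 5 x^{4} + 4 x^{2} + 1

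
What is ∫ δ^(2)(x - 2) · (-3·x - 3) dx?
0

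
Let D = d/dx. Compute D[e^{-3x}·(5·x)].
5 \left(1 - 3 x\right) e^{- 3 x}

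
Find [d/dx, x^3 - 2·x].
3 x^{2} - 2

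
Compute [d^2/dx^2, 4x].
8\frac{d}{dx}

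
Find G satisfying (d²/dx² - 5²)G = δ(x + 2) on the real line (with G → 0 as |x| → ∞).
-\frac{e^{-5|x + 2|}}{10}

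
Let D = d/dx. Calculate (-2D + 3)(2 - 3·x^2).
- 9 x^{2} + 12 x + 6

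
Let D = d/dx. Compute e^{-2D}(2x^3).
2 x^{3} - 12 x^{2} + 24 x - 16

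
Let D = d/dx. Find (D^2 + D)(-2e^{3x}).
- 24 e^{3 x}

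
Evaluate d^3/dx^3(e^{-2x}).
- 8 e^{- 2 x}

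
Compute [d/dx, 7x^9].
63 x^{8}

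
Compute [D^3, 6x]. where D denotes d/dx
18D^{2}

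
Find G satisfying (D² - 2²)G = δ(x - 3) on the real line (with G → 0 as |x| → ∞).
-\frac{e^{-2|x - 3|}}{4}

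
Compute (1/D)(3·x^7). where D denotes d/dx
\frac{3 x^{8}}{8}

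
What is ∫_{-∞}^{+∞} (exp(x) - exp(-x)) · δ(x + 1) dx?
- 2 \sinh{\left(1 \right)}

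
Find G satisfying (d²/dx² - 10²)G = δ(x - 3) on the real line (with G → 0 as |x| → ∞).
-\frac{e^{-10|x - 3|}}{20}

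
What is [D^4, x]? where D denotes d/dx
4D^{3}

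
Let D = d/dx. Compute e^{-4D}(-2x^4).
- 2 x^{4} + 32 x^{3} - 192 x^{2} + 512 x - 512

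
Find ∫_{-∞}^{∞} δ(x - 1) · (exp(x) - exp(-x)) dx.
2 \sinh{\left(1 \right)}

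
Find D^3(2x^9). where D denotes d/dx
1008 x^{6}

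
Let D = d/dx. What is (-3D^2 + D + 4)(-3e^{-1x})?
0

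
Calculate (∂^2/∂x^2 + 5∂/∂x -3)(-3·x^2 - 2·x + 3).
9 x^{2} - 24 x - 25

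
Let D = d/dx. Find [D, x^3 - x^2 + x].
3 x^{2} - 2 x + 1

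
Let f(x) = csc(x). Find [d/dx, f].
- \cot{\left(x \right)} \csc{\left(x \right)}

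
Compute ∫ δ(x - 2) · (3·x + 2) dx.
8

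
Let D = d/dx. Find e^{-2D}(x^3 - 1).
x^{3} - 6 x^{2} + 12 x - 9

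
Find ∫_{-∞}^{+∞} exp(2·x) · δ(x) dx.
1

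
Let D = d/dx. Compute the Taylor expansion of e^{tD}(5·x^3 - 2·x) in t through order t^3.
5 t^{3} + 15 t^{2} x + t \left(15 x^{2} - 2\right) + 5 x^{3} - 2 x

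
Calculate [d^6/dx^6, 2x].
12\frac{d^{5}}{dx^{5}}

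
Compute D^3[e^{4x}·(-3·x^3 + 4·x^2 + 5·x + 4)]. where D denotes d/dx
\left(- 192 x^{3} - 176 x^{2} + 488 x + 574\right) e^{4 x}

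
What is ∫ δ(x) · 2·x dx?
0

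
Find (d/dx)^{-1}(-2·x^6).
- \frac{2 x^{7}}{7}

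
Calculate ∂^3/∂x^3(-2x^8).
- 672 x^{5}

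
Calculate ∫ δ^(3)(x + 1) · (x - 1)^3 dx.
-6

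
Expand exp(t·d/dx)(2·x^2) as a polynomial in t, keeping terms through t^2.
2 t^{2} + 4 t x + 2 x^{2}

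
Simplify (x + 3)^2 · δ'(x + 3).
0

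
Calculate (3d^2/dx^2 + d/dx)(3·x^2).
6 x + 18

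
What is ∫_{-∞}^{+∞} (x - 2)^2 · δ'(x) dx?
4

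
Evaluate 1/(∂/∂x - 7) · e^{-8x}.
- \frac{e^{- 8 x}}{15}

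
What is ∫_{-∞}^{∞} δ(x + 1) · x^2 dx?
1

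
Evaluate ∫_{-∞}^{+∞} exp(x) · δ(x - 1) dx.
e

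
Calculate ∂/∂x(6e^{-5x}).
- 30 e^{- 5 x}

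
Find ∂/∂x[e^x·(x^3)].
x^{2} \left(x + 3\right) e^{x}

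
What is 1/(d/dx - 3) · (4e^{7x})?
e^{7 x}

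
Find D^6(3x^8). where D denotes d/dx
60480 x^{2}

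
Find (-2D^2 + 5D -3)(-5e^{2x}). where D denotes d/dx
5 e^{2 x}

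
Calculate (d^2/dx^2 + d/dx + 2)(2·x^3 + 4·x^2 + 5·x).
4 x^{3} + 14 x^{2} + 30 x + 13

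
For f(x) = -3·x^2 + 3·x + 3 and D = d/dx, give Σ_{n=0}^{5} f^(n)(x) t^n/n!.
- 3 t^{2} - 3 t \left(2 x - 1\right) - 3 x^{2} + 3 x + 3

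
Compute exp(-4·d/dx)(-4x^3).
- 4 x^{3} + 48 x^{2} - 192 x + 256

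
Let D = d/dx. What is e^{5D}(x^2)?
x^{2} + 10 x + 25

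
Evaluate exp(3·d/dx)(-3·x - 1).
- 3 x - 10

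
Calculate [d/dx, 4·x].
4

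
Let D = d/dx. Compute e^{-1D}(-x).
1 - x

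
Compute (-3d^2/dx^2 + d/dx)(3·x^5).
15 x^{3} \left(x - 12\right)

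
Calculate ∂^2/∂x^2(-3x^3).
- 18 x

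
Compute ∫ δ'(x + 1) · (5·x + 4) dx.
-5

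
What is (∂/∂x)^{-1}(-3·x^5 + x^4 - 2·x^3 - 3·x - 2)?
- \frac{x^{6}}{2} + \frac{x^{5}}{5} - \frac{x^{4}}{2} - \frac{3 x^{2}}{2} - 2 x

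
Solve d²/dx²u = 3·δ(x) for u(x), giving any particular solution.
\frac{3|x|}{2}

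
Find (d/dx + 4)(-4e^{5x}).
- 36 e^{5 x}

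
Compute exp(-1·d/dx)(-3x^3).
- 3 x^{3} + 9 x^{2} - 9 x + 3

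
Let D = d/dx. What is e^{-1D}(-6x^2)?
- 6 x^{2} + 12 x - 6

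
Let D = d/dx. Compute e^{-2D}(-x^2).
- x^{2} + 4 x - 4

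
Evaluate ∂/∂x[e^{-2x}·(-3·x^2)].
6 x \left(x - 1\right) e^{- 2 x}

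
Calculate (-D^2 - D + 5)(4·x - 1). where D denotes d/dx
20 x - 9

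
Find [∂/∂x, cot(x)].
- \frac{1}{\sin^{2}{\left(x \right)}}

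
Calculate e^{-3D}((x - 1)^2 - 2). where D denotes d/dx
x^{2} - 8 x + 14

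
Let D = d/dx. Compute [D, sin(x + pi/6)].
\cos{\left(x + \frac{\pi}{6} \right)}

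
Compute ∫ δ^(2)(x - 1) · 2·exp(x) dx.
2 e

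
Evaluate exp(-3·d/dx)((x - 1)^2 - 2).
x^{2} - 8 x + 14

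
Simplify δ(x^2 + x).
\frac{\delta(x + 1) + \delta(x)}{1}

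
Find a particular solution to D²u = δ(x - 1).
\frac{|x - 1|}{2}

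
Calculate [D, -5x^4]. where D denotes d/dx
- 20 x^{3}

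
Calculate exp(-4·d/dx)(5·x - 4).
5 x - 24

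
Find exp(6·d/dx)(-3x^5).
- 3 x^{5} - 90 x^{4} - 1080 x^{3} - 6480 x^{2} - 19440 x - 23328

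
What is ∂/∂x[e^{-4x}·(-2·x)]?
2 \left(4 x - 1\right) e^{- 4 x}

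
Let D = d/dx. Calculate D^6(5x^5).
0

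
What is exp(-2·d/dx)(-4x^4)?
- 4 x^{4} + 32 x^{3} - 96 x^{2} + 128 x - 64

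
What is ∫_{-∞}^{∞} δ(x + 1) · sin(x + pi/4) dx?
\cos{\left(\frac{\pi}{4} + 1 \right)}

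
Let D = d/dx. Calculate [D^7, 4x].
28D^{6}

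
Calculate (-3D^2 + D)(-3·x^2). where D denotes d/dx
18 - 6 x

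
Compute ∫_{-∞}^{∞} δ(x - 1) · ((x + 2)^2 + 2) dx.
11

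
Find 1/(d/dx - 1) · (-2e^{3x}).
- e^{3 x}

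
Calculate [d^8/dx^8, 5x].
40\frac{d^{7}}{dx^{7}}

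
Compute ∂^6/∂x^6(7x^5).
0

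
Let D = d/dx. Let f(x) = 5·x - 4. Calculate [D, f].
5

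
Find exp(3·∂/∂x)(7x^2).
7 x^{2} + 42 x + 63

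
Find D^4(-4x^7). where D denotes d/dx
- 3360 x^{3}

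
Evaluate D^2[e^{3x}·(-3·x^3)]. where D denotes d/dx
- 9 x \left(3 x^{2} + 6 x + 2\right) e^{3 x}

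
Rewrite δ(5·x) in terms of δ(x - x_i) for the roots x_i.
\frac{\delta(x)}{5}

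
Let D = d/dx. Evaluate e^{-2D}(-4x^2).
- 4 x^{2} + 16 x - 16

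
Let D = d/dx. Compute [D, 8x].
8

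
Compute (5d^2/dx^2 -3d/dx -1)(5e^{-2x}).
125 e^{- 2 x}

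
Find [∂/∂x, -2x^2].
- 4 x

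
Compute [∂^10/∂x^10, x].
10\frac{d^{9}}{dx^{9}}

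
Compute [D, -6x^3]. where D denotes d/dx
- 18 x^{2}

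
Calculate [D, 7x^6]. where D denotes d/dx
42 x^{5}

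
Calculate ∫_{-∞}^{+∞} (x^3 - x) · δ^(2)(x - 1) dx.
6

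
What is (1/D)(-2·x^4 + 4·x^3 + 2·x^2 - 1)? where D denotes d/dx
- \frac{2 x^{5}}{5} + x^{4} + \frac{2 x^{3}}{3} - x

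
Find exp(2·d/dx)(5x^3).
5 x^{3} + 30 x^{2} + 60 x + 40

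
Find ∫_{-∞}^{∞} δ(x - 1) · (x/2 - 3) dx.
- \frac{5}{2}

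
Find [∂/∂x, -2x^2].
- 4 x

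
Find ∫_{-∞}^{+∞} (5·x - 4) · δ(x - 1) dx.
1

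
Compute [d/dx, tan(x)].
\frac{1}{\cos^{2}{\left(x \right)}}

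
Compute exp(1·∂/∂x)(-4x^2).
- 4 x^{2} - 8 x - 4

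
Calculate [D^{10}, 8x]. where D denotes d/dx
80D^{9}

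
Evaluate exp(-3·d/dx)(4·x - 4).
4 x - 16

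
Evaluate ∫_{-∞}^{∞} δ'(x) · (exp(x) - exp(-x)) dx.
-2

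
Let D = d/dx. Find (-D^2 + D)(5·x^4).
20 x^{2} \left(x - 3\right)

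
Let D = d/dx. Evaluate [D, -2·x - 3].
-2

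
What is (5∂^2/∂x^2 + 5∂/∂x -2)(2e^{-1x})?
- 4 e^{- x}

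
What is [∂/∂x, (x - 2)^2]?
2 x - 4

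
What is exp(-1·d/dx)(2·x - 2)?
2 x - 4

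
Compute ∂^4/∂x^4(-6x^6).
- 2160 x^{2}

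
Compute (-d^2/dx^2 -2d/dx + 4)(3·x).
12 x - 6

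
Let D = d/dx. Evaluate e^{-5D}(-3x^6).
- 3 x^{6} + 90 x^{5} - 1125 x^{4} + 7500 x^{3} - 28125 x^{2} + 56250 x - 46875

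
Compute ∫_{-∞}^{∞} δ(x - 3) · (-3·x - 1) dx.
-10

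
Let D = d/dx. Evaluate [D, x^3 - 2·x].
3 x^{2} - 2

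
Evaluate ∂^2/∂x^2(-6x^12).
- 792 x^{10}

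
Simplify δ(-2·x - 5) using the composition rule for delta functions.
\frac{\delta(x + 5/2)}{2}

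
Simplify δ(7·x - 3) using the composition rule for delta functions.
\frac{\delta(x - 3/7)}{7}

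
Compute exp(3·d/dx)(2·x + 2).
2 x + 8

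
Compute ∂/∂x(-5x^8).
- 40 x^{7}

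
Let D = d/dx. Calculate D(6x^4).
24 x^{3}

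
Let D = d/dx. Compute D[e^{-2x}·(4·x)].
4 \left(1 - 2 x\right) e^{- 2 x}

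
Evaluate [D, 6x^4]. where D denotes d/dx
24 x^{3}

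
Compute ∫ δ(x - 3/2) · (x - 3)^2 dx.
\frac{9}{4}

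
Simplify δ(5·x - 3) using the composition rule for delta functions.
\frac{\delta(x - 3/5)}{5}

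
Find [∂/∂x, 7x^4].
28 x^{3}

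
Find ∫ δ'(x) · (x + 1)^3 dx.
-3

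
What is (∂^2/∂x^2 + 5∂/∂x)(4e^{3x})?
96 e^{3 x}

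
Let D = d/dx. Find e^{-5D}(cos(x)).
\cos{\left(x - 5 \right)}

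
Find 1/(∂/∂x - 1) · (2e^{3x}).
e^{3 x}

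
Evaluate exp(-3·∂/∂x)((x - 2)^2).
x^{2} - 10 x + 25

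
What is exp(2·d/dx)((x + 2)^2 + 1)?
x^{2} + 8 x + 17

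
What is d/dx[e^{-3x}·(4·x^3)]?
12 x^{2} \left(1 - x\right) e^{- 3 x}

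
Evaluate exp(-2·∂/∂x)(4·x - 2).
4 x - 10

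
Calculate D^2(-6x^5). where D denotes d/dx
- 120 x^{3}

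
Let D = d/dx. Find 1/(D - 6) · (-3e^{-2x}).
\frac{3 e^{- 2 x}}{8}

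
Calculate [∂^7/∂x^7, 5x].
35\frac{d^{6}}{dx^{6}}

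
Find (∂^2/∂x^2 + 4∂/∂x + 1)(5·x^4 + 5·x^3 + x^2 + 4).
5 x^{4} + 85 x^{3} + 121 x^{2} + 38 x + 6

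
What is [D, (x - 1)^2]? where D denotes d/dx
2 x - 2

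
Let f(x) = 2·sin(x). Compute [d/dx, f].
2 \cos{\left(x \right)}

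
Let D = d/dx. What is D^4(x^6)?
360 x^{2}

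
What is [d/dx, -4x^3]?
- 12 x^{2}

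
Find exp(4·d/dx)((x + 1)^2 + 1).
x^{2} + 10 x + 26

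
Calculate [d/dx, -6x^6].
- 36 x^{5}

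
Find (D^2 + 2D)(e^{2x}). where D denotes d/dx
8 e^{2 x}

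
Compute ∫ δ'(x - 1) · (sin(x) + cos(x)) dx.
- \cos{\left(1 \right)} + \sin{\left(1 \right)}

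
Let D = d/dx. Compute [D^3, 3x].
9D^{2}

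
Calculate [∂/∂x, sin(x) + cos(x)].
- \sin{\left(x \right)} + \cos{\left(x \right)}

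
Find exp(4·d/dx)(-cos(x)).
- \cos{\left(x + 4 \right)}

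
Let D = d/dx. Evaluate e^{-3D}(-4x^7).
- 4 x^{7} + 84 x^{6} - 756 x^{5} + 3780 x^{4} - 11340 x^{3} + 20412 x^{2} - 20412 x + 8748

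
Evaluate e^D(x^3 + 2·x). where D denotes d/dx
x^{3} + 3 x^{2} + 5 x + 3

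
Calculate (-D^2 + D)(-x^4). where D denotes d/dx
4 x^{2} \left(3 - x\right)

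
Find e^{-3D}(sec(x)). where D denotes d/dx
\sec{\left(x - 3 \right)}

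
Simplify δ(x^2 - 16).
\frac{\delta(x - 4) + \delta(x + 4)}{8}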